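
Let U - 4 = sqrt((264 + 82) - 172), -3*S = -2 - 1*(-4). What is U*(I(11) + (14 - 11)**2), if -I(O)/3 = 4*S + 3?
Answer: 32 + 8*sqrt(174) ≈ 137.53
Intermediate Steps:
S = -2/3 (S = -(-2 - 1*(-4))/3 = -(-2 + 4)/3 = -1/3*2 = -2/3 ≈ -0.66667)
I(O) = -1 (I(O) = -3*(4*(-2/3) + 3) = -3*(-8/3 + 3) = -3*1/3 = -1)
U = 4 + sqrt(174) (U = 4 + sqrt((264 + 82) - 172) = 4 + sqrt(346 - 172) = 4 + sqrt(174) ≈ 17.191)
U*(I(11) + (14 - 11)**2) = (4 + sqrt(174))*(-1 + (14 - 11)**2) = (4 + sqrt(174))*(-1 + 3**2) = (4 + sqrt(174))*(-1 + 9) = (4 + sqrt(174))*8 = 32 + 8*sqrt(174)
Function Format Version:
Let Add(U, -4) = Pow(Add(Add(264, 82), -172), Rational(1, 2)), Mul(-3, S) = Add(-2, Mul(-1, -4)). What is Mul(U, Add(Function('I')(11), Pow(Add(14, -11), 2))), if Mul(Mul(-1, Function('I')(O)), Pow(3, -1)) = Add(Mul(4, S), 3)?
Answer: Add(32, Mul(8, Pow(174, Rational(1, 2)))) ≈ 137.53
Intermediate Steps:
S = Rational(-2, 3) (S = Mul(Rational(-1, 3), Add(-2, Mul(-1, -4))) = Mul(Rational(-1, 3), Add(-2, 4)) = Mul(Rational(-1, 3), 2) = Rational(-2, 3) ≈ -0.66667)
Function('I')(O) = -1 (Function('I')(O) = Mul(-3, Add(Mul(4, Rational(-2, 3)), 3)) = Mul(-3, Add(Rational(-8, 3), 3)) = Mul(-3, Rational(1, 3)) = -1)
U = Add(4, Pow(174, Rational(1, 2))) (U = Add(4, Pow(Add(Add(264, 82), -172), Rational(1, 2))) = Add(4, Pow(Add(346, -172), Rational(1, 2))) = Add(4, Pow(174, Rational(1, 2))) ≈ 17.191)
Mul(U, Add(Function('I')(11), Pow(Add(14, -11), 2))) = Mul(Add(4, Pow(174, Rational(1, 2))), Add(-1, Pow(Add(14, -11), 2))) = Mul(Add(4, Pow(174, Rational(1, 2))), Add(-1, Pow(3, 2))) = Mul(Add(4, Pow(174, Rational(1, 2))), Add(-1, 9)) = Mul(Add(4, Pow(174, Rational(1, 2))), 8) = Add(32, Mul(8, Pow(174, Rational(1, 2))))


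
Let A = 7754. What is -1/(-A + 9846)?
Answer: -1/2092 ≈ -0.00047801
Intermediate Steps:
-1/(-A + 9846) = -1/(-1*7754 + 9846) = -1/(-7754 + 9846) = -1/2092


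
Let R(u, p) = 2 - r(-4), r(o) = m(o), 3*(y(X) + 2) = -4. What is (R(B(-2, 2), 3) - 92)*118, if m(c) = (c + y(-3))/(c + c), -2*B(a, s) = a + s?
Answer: -64369/6 ≈ -10728.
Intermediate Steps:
y(X) = -10/3 (y(X) = -2 + (⅓)*(-4) = -2 - 4/3 = -10/3)
B(a, s) = -a/2 - s/2 (B(a, s) = -(a + s)/2 = -a/2 - s/2)
m(c) = (-10/3 + c)/(2*c) (m(c) = (c - 10/3)/(c + c) = (-10/3 + c)/((2*c)) = (-10/3 + c)*(1/(2*c)) = (-10/3 + c)/(2*c))
r(o) = (-10 + 3*o)/(6*o)
R(u, p) = 13/12 (R(u, p) = 2 - (-10 + 3*(-4))/(6*(-4)) = 2 - (-1)*(-10 - 12)/(6*4) = 2 - (-1)*(-22)/(6*4) = 2 - 1*11/12 = 2 - 11/12 = 13/12)
(R(B(-2, 2), 3) - 92)*118 = (13/12 - 92)*118 = -1091/12*118 = -64369/6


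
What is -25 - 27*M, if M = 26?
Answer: -727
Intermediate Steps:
-25 - 27*M = -25 - 27*26 = -25 - 702 = -727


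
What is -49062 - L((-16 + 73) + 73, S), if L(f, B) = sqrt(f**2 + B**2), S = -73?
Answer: -49062 - sqrt(22229) ≈ -49211.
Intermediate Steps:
L(f, B) = sqrt(B**2 + f**2)
-49062 - L((-16 + 73) + 73, S) = -49062 - sqrt((-73)**2 + ((-16 + 73) + 73)**2) = -49062 - sqrt(5329 + (57 + 73)**2) = -49062 - sqrt(5329 + 130**2) = -49062 - sqrt(5329 + 16900) = -49062 - sqrt(22229)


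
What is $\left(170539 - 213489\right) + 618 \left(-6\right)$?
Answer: $-46658$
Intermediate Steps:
$\left(170539 - 213489\right) + 618 \left(-6\right) = -42950 - 3708 = -46658$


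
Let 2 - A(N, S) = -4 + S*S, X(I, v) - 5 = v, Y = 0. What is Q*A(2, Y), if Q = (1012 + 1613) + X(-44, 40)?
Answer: 16020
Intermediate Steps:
X(I, v) = 5 + v
A(N, S) = 6 - S² (A(N, S) = 2 - (-4 + S*S) = 2 - (-4 + S²) = 2 + (4 - S²) = 6 - S²)
Q = 2670 (Q = (1012 + 1613) + (5 + 40) = 2625 + 45 = 2670)
Q*A(2, Y) = 2670*(6 - 1*0²) = 2670*(6 - 1*0) = 2670*(6 + 0) = 2670*6 = 16020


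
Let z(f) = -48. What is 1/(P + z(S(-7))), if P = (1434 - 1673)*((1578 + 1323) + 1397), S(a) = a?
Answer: -1/1027270 ≈ -9.7345e-7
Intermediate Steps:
P = -1027222 (P = -239*(2901 + 1397) = -239*4298 = -1027222)
1/(P + z(S(-7))) = 1/(-1027222 - 48) = 1/(-1027270) = -1/1027270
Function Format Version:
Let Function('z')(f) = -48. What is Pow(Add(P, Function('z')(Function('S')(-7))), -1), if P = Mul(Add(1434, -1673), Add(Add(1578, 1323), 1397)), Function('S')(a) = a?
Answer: Rational(-1, 1027270) ≈ -9.7345e-7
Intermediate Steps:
P = -1027222 (P = Mul(-239, Add(2901, 1397)) = Mul(-239, 4298) = -1027222)
Pow(Add(P, Function('z')(Function('S')(-7))), -1) = Pow(Add(-1027222, -48), -1) = Pow(-1027270, -1) = Rational(-1, 1027270)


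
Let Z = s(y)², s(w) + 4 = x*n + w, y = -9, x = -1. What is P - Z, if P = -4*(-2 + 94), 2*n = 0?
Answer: -537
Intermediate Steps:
n = 0 (n = (½)*0 = 0)
s(w) = -4 + w (s(w) = -4 + (-1*0 + w) = -4 + (0 + w) = -4 + w)
P = -368 (P = -4*92 = -368)
Z = 169 (Z = (-4 - 9)² = (-13)² = 169)
P - Z = -368 - 1*169 = -368 - 169 = -537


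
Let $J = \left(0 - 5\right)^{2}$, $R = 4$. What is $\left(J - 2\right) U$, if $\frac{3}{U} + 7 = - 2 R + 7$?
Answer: $- \frac{69}{8} \approx -8.625$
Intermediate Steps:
$U = - \frac{3}{8}$ ($U = \frac{3}{-7 + \left(\left(-2\right) 4 + 7\right)} = \frac{3}{-7 + \left(-8 + 7\right)} = \frac{3}{-7 - 1} = \frac{3}{-8} = 3 \left(- \frac{1}{8}\right) = - \frac{3}{8} \approx -0.375$)
$J = 25$ ($J = \left(-5\right)^{2} = 25$)
$\left(J - 2\right) U = \left(25 - 2\right) \left(- \frac{3}{8}\right) = 23 \left(- \frac{3}{8}\right) = - \frac{69}{8}$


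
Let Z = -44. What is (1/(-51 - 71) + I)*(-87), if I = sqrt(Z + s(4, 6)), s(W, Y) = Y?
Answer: 87/122 - 87*I*sqrt(38) ≈ 0.71311 - 536.3*I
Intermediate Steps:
I = I*sqrt(38) (I = sqrt(-44 + 6) = sqrt(-38) = I*sqrt(38) ≈ 6.1644*I)
(1/(-51 - 71) + I)*(-87) = (1/(-51 - 71) + I*sqrt(38))*(-87) = (1/(-122) + I*sqrt(38))*(-87) = (-1/122 + I*sqrt(38))*(-87) = 87/122 - 87*I*sqrt(38)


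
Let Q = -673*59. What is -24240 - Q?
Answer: 15467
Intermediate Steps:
Q = -39707
-24240 - Q = -24240 - 1*(-39707) = -24240 + 39707 = 15467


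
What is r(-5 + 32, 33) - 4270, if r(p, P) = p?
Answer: -4243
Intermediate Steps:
r(-5 + 32, 33) - 4270 = (-5 + 32) - 4270 = 27 - 4270 = -4243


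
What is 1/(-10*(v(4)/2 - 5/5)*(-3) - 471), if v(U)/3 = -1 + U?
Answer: -1/366 ≈ -0.0027322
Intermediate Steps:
v(U) = -3 + 3*U (v(U) = 3*(-1 + U) = -3 + 3*U)
1/(-10*(v(4)/2 - 5/5)*(-3) - 471) = 1/(-10*((-3 + 3*4)/2 - 5/5)*(-3) - 471) = 1/(-10*((-3 + 12)*(½) - 5*⅕)*(-3) - 471) = 1/(-10*(9*(½) - 1)*(-3) - 471) = 1/(-10*(9/2 - 1)*(-3) - 471) = 1/(-10*7/2*(-3) - 471) = 1/(-35*(-3) - 471) = 1/(105 - 471) = 1/(-366) = -1/366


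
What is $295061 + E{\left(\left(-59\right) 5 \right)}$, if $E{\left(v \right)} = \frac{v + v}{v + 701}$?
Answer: $\frac{59897088}{203} \approx 2.9506 \cdot 10^{5}$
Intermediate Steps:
$E{\left(v \right)} = \frac{2 v}{701 + v}$
$295061 + E{\left(\left(-59\right) 5 \right)} = 295061 + \frac{2 \left(\left(-59\right) 5\right)}{701 - 295} = 295061 + 2 \left(-295\right) \frac{1}{701 - 295} = 295061 + 2 \left(-295\right) \frac{1}{406} = 295061 - \frac{295}{203} = \frac{59897088}{203}$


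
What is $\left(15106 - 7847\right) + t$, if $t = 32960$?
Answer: $40219$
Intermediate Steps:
$\left(15106 - 7847\right) + t = \left(15106 - 7847\right) + 32960 = 7259 + 32960 = 40219$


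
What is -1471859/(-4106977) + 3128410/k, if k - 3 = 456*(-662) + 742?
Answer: -12405091431477/1236721663079 ≈ -10.031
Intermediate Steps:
k = -301127 (k = 3 + (456*(-662) + 742) = 3 + (-301872 + 742) = 3 - 301130 = -301127)
-1471859/(-4106977) + 3128410/k = -1471859/(-4106977) + 3128410/(-301127) = -1471859*(-1/4106977) + 3128410*(-1/301127) = 1471859/4106977 - 3128410/301127 = -12405091431477/1236721663079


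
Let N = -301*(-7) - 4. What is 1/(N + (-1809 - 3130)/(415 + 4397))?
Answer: 4812/10114697 ≈ 0.00047574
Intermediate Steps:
N = 2103 (N = -43*(-49) - 4 = 2107 - 4 = 2103)
1/(N + (-1809 - 3130)/(415 + 4397)) = 1/(2103 + (-1809 - 3130)/(415 + 4397)) = 1/(2103 - 4939/4812) = 1/(10114697/4812) = 4812/10114697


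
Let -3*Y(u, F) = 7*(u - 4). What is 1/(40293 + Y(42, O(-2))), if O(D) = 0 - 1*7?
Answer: 3/120613 ≈ 2.4873e-5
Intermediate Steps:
O(D) = -7 (O(D) = 0 - 7 = -7)
Y(u, F) = 28/3 - 7*u/3 (Y(u, F) = -7*(u - 4)/3 = -7*(-4 + u)/3 = -(-28 + 7*u)/3 = 28/3 - 7*u/3)
1/(40293 + Y(42, O(-2))) = 1/(40293 + (28/3 - 7/3*42)) = 1/(40293 + (28/3 - 98)) = 1/(40293 - 266/3) = 1/(120613/3) = 3/120613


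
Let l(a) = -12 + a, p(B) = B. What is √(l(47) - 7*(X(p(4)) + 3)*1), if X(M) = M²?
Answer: 7*I*√2 ≈ 9.8995*I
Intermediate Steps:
√(l(47) - 7*(X(p(4)) + 3)*1) = √((-12 + 47) - 7*(4² + 3)*1) = √(35 - 7*(16 + 3)*1) = √(35 - 7*19*1) = √(35 - 133*1) = √(35 - 133) = √(-98) = 7*I*√2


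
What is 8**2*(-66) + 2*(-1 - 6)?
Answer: -4238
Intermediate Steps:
8**2*(-66) + 2*(-1 - 6) = 64*(-66) + 2*(-7) = -4224 - 14 = -4238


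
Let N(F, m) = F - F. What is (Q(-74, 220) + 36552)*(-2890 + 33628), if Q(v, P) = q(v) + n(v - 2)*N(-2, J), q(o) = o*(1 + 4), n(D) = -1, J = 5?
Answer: 1112162316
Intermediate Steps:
q(o) = 5*o (q(o) = o*5 = 5*o)
N(F, m) = 0
Q(v, P) = 5*v (Q(v, P) = 5*v - 1*0 = 5*v + 0 = 5*v)
(Q(-74, 220) + 36552)*(-2890 + 33628) = (5*(-74) + 36552)*(-2890 + 33628) = (-370 + 36552)*30738 = 36182*30738 = 1112162316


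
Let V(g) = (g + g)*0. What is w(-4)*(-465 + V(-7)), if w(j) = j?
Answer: 1860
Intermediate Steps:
V(g) = 0 (V(g) = (2*g)*0 = 0)
w(-4)*(-465 + V(-7)) = -4*(-465 + 0) = -4*(-465) = 1860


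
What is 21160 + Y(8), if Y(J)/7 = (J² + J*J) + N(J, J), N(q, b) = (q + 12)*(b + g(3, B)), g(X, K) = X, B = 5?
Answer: 23596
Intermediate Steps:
N(q, b) = (3 + b)*(12 + q) (N(q, b) = (q + 12)*(b + 3) = (12 + q)*(3 + b) = (3 + b)*(12 + q))
Y(J) = 252 + 21*J² + 105*J (Y(J) = 7*((J² + J*J) + (36 + 3*J + 12*J + J*J)) = 7*((J² + J²) + (36 + 3*J + 12*J + J²)) = 7*(2*J² + (36 + J² + 15*J)) = 7*(36 + 3*J² + 15*J) = 252 + 21*J² + 105*J)
21160 + Y(8) = 21160 + (252 + 21*8² + 105*8) = 21160 + (252 + 21*64 + 840) = 21160 + (252 + 1344 + 840) = 21160 + 2436 = 23596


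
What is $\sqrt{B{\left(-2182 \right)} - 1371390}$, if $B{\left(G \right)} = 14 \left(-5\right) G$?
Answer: $5 i \sqrt{48746} \approx 1103.9 i$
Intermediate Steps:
$B{\left(G \right)} = - 70 G$
$\sqrt{B{\left(-2182 \right)} - 1371390} = \sqrt{\left(-70\right) \left(-2182\right) - 1371390} = \sqrt{152740 - 1371390} = \sqrt{-1218650} = 5 i \sqrt{48746}$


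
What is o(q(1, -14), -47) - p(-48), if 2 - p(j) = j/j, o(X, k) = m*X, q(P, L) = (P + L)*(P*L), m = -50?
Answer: -9101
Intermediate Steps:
q(P, L) = L*P*(L + P) (q(P, L) = (L + P)*(L*P) = L*P*(L + P))
o(X, k) = -50*X
p(j) = 1 (p(j) = 2 - j/j = 2 - 1*1 = 2 - 1 = 1)
o(q(1, -14), -47) - p(-48) = -(-700)*(-14 + 1) - 1*1 = -(-700)*(-13) - 1 = -50*182 - 1 = -9100 - 1 = -9101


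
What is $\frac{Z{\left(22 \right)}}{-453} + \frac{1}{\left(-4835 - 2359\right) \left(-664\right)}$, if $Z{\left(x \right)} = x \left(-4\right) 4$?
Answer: $\frac{560479895}{721299216} \approx 0.77704$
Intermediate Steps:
$Z{\left(x \right)} = - 16 x$ ($Z{\left(x \right)} = - 4 x 4 = - 16 x$)
$\frac{Z{\left(22 \right)}}{-453} + \frac{1}{\left(-4835 - 2359\right) \left(-664\right)} = \frac{\left(-16\right) 22}{-453} + \frac{1}{\left(-4835 - 2359\right) \left(-664\right)} = \left(-352\right) \left(- \frac{1}{453}\right) + \frac{1}{-7194} \left(- \frac{1}{664}\right) = \frac{352}{453} - - \frac{1}{4776816} = \frac{352}{453} + \frac{1}{4776816} = \frac{560479895}{721299216}$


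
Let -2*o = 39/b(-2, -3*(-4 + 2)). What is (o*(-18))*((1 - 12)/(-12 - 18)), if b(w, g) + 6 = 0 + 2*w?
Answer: -1287/100 ≈ -12.870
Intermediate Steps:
b(w, g) = -6 + 2*w (b(w, g) = -6 + (0 + 2*w) = -6 + 2*w)
o = 39/20 (o = -39/(2*(-6 + 2*(-2))) = -39/(2*(-6 - 4)) = -39/(2*(-10)) = -39*(-1)/(2*10) = -½*(-39/10) = 39/20 ≈ 1.9500)
(o*(-18))*((1 - 12)/(-12 - 18)) = ((39/20)*(-18))*((1 - 12)/(-12 - 18)) = -(-3861)/(10*(-30)) = -(-3861)*(-1)/(10*30) = -351/10*11/30 = -1287/100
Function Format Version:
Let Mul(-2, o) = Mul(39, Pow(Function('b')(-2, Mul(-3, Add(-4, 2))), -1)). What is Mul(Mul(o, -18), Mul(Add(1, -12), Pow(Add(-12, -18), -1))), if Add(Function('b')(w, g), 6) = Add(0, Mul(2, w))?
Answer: Rational(-1287, 100) ≈ -12.870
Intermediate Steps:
Function('b')(w, g) = Add(-6, Mul(2, w)) (Function('b')(w, g) = Add(-6, Add(0, Mul(2, w))) = Add(-6, Mul(2, w)))
o = Rational(39, 20) (o = Mul(Rational(-1, 2), Mul(39, Pow(Add(-6, Mul(2, -2)), -1))) = Mul(Rational(-1, 2), Mul(39, Pow(Add(-6, -4), -1))) = Mul(Rational(-1, 2), Mul(39, Pow(-10, -1))) = Mul(Rational(-1, 2), Mul(39, Rational(-1, 10))) = Mul(Rational(-1, 2), Rational(-39, 10)) = Rational(39, 20) ≈ 1.9500)
Mul(Mul(o, -18), Mul(Add(1, -12), Pow(Add(-12, -18), -1))) = Mul(Mul(Rational(39, 20), -18), Mul(Add(1, -12), Pow(Add(-12, -18), -1))) = Mul(Rational(-351, 10), Mul(-11, Pow(-30, -1))) = Mul(Rational(-351, 10), Mul(-11, Rational(-1, 30))) = Mul(Rational(-351, 10), Rational(11, 30)) = Rational(-1287, 100)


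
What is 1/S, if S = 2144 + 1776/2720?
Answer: 170/364591 ≈ 0.00046628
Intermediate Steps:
S = 364591/170 (S = 2144 + 1776*(1/2720) = 2144 + 111/170 = 364591/170 ≈ 2144.7)
1/S = 1/(364591/170) = 170/364591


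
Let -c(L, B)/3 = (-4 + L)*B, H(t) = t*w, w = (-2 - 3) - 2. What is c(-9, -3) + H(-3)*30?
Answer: 513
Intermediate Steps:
w = -7 (w = -5 - 2 = -7)
H(t) = -7*t (H(t) = t*(-7) = -7*t)
c(L, B) = -3*B*(-4 + L) (c(L, B) = -3*(-4 + L)*B = -3*B*(-4 + L))
c(-9, -3) + H(-3)*30 = 3*(-3)*(4 - 1*(-9)) - 7*(-3)*30 = 3*(-3)*(4 + 9) + 21*30 = 3*(-3)*13 + 630 = -117 + 630 = 513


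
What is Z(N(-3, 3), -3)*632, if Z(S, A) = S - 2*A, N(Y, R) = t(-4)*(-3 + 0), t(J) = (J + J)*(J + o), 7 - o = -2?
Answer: 79632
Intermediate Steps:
o = 9 (o = 7 - 1*(-2) = 7 + 2 = 9)
t(J) = 2*J*(9 + J) (t(J) = (J + J)*(J + 9) = (2*J)*(9 + J) = 2*J*(9 + J))
N(Y, R) = 120 (N(Y, R) = (2*(-4)*(9 - 4))*(-3 + 0) = (2*(-4)*5)*(-3) = -40*(-3) = 120)
Z(N(-3, 3), -3)*632 = (120 - 2*(-3))*632 = (120 + 6)*632 = 126*632 = 79632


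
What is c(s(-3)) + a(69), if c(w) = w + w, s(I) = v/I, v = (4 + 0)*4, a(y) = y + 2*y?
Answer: 589/3 ≈ 196.33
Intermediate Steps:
a(y) = 3*y
v = 16 (v = 4*4 = 16)
s(I) = 16/I
c(w) = 2*w
c(s(-3)) + a(69) = 2*(16/(-3)) + 3*69 = 2*(16*(-⅓)) + 207 = 2*(-16/3) + 207 = -32/3 + 207 = 589/3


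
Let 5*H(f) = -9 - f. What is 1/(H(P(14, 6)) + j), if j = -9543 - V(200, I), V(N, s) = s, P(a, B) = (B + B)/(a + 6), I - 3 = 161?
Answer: -25/242723 ≈ -0.00010300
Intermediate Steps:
I = 164 (I = 3 + 161 = 164)
P(a, B) = 2*B/(6 + a) (P(a, B) = (2*B)/(6 + a) = 2*B/(6 + a))
H(f) = -9/5 - f/5 (H(f) = (-9 - f)/5 = -9/5 - f/5)
j = -9707 (j = -9543 - 1*164 = -9543 - 164 = -9707)
1/(H(P(14, 6)) + j) = 1/((-9/5 - 2*6/(5*(6 + 14))) - 9707) = 1/((-9/5 - 2*6/(5*20)) - 9707) = 1/((-9/5 - 1/5*3/5) - 9707) = 1/((-9/5 - 3/25) - 9707) = 1/(-48/25 - 9707) = 1/(-242723/25) = -25/242723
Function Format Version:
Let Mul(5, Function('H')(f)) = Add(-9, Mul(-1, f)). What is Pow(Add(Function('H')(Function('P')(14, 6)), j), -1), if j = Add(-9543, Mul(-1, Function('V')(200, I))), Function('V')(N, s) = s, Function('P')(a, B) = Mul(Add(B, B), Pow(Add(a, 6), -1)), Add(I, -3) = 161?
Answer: Rational(-25, 242723) ≈ -0.00010300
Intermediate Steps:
I = 164 (I = Add(3, 161) = 164)
Function('P')(a, B) = Mul(2, B, Pow(Add(6, a), -1)) (Function('P')(a, B) = Mul(Mul(2, B), Pow(Add(6, a), -1)) = Mul(2, B, Pow(Add(6, a), -1)))
Function('H')(f) = Add(Rational(-9, 5), Mul(Rational(-1, 5), f)) (Function('H')(f) = Mul(Rational(1, 5), Add(-9, Mul(-1, f))) = Add(Rational(-9, 5), Mul(Rational(-1, 5), f)))
j = -9707 (j = Add(-9543, Mul(-1, 164)) = Add(-9543, -164) = -9707)
Pow(Add(Function('H')(Function('P')(14, 6)), j), -1) = Pow(Add(Add(Rational(-9, 5), Mul(Rational(-1, 5), Mul(2, 6, Pow(Add(6, 14), -1)))), -9707), -1) = Pow(Add(Add(Rational(-9, 5), Mul(Rational(-1, 5), Mul(2, 6, Pow(20, -1)))), -9707), -1) = Pow(Add(Add(Rational(-9, 5), Mul(Rational(-1, 5), Mul(2, 6, Rational(1, 20)))), -9707), -1) = Pow(Add(Add(Rational(-9, 5), Mul(Rational(-1, 5), Rational(3, 5))), -9707), -1) = Pow(Add(Add(Rational(-9, 5), Rational(-3, 25)), -9707), -1) = Pow(Add(Rational(-48, 25), -9707), -1) = Pow(Rational(-242723, 25), -1) = Rational(-25, 242723)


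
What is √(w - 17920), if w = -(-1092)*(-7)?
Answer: 2*I*√6391 ≈ 159.89*I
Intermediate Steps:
w = -7644 (w = -156*49 = -7644)
√(w - 17920) = √(-7644 - 17920) = √(-25564) = 2*I*√6391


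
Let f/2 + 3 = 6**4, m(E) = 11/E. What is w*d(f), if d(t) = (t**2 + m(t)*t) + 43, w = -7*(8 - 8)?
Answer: 0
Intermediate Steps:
f = 2586 (f = -6 + 2*6**4 = -6 + 2*1296 = -6 + 2592 = 2586)
w = 0 (w = -7*0 = 0)
d(t) = 54 + t**2 (d(t) = (t**2 + (11/t)*t) + 43 = (t**2 + 11) + 43 = (11 + t**2) + 43 = 54 + t**2)
w*d(f) = 0*(54 + 2586**2) = 0*(54 + 6687396) = 0*6687450 = 0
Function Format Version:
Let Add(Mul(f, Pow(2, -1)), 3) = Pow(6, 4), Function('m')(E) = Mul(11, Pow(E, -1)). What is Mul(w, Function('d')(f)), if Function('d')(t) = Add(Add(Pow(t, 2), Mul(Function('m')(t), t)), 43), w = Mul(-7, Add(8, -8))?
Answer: 0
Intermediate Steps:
f = 2586 (f = Add(-6, Mul(2, Pow(6, 4))) = Add(-6, Mul(2, 1296)) = Add(-6, 2592) = 2586)
w = 0 (w = Mul(-7, 0) = 0)
Function('d')(t) = Add(54, Pow(t, 2)) (Function('d')(t) = Add(Add(Pow(t, 2), Mul(Mul(11, Pow(t, -1)), t)), 43) = Add(Add(Pow(t, 2), 11), 43) = Add(Add(11, Pow(t, 2)), 43) = Add(54, Pow(t, 2)))
Mul(w, Function('d')(f)) = Mul(0, Add(54, Pow(2586, 2))) = Mul(0, Add(54, 6687396)) = Mul(0, 6687450) = 0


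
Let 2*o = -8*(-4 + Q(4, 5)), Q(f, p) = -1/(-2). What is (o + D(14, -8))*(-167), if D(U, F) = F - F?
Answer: -2338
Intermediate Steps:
Q(f, p) = ½ (Q(f, p) = -1*(-½) = ½)
o = 14 (o = (-8*(-4 + ½))/2 = (-8*(-7/2))/2 = (½)*28 = 14)
D(U, F) = 0
(o + D(14, -8))*(-167) = (14 + 0)*(-167) = 14*(-167) = -2338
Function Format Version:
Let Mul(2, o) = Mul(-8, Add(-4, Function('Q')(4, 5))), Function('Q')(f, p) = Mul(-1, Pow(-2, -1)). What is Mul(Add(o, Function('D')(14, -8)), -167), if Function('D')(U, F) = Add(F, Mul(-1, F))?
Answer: -2338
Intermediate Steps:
Function('Q')(f, p) = Rational(1, 2) (Function('Q')(f, p) = Mul(-1, Rational(-1, 2)) = Rational(1, 2))
o = 14 (o = Mul(Rational(1, 2), Mul(-8, Add(-4, Rational(1, 2)))) = Mul(Rational(1, 2), Mul(-8, Rational(-7, 2))) = Mul(Rational(1, 2), 28) = 14)
Function('D')(U, F) = 0
Mul(Add(o, Function('D')(14, -8)), -167) = Mul(Add(14, 0), -167) = Mul(14, -167) = -2338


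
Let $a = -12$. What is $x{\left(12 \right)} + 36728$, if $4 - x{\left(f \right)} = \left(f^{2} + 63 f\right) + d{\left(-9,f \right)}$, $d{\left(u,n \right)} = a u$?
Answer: $35724$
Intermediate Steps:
$d{\left(u,n \right)} = - 12 u$
$x{\left(f \right)} = -104 - f^{2} - 63 f$ ($x{\left(f \right)} = 4 - \left(\left(f^{2} + 63 f\right) - -108\right) = 4 - \left(\left(f^{2} + 63 f\right) + 108\right) = 4 - \left(108 + f^{2} + 63 f\right) = -104 - f^{2} - 63 f$)
$x{\left(12 \right)} + 36728 = \left(-104 - 12^{2} - 756\right) + 36728 = \left(-104 - 144 - 756\right) + 36728 = -1004 + 36728 = 35724$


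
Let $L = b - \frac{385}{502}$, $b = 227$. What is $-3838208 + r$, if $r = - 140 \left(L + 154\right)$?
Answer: $- \frac{976751598}{251} \approx -3.8914 \cdot 10^{6}$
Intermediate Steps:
$L = \frac{113569}{502}$ ($L = 227 - \frac{385}{502} = \frac{113569}{502} \approx 226.23$)
$r = - \frac{13361390}{251}$ ($r = - 140 \left(\frac{113569}{502} + 154\right) = \left(-140\right) \frac{190877}{502} = - \frac{13361390}{251} \approx -53233.0$)
$-3838208 + r = -3838208 - \frac{13361390}{251} = - \frac{976751598}{251}$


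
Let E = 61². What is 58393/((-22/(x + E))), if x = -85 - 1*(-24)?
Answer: -106859190/11 ≈ -9.7145e+6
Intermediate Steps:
E = 3721
x = -61 (x = -85 + 24 = -61)
58393/((-22/(x + E))) = 58393/((-22/(-61 + 3721))) = 58393/((-22/3660)) = 58393/((-22*1/3660)) = 58393/(-11/1830) = 58393*(-1830/11) = -106859190/11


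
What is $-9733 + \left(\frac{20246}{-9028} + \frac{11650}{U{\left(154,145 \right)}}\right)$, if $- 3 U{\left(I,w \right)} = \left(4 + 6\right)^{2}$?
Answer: $- \frac{22761264}{2257} \approx -10085.0$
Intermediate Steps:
$U{\left(I,w \right)} = - \frac{100}{3}$ ($U{\left(I,w \right)} = - \frac{\left(4 + 6\right)^{2}}{3} = - \frac{10^{2}}{3} = \left(- \frac{1}{3}\right) 100 = - \frac{100}{3}$)
$-9733 + \left(\frac{20246}{-9028} + \frac{11650}{U{\left(154,145 \right)}}\right) = -9733 + \left(\frac{20246}{-9028} + \frac{11650}{- \frac{100}{3}}\right) = -9733 + \left(20246 \left(- \frac{1}{9028}\right) + 11650 \left(- \frac{3}{100}\right)\right) = -9733 - \frac{793883}{2257} = - \frac{22761264}{2257}$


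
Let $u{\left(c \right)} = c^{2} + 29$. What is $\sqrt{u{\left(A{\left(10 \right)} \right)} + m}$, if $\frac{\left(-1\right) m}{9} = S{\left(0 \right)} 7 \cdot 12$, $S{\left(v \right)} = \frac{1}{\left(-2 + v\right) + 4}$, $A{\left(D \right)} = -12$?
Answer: $i \sqrt{205} \approx 14.318 i$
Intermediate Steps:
$u{\left(c \right)} = 29 + c^{2}$
$S{\left(v \right)} = \frac{1}{2 + v}$
$m = -378$ ($m = - 9 \frac{1}{2 + 0} \cdot 7 \cdot 12 = - 9 \cdot \frac{1}{2} \cdot 7 \cdot 12 = - 9 \cdot \frac{7}{2} \cdot 12 = \left(-9\right) 42 = -378$)
$\sqrt{u{\left(A{\left(10 \right)} \right)} + m} = \sqrt{\left(29 + \left(-12\right)^{2}\right) - 378} = \sqrt{\left(29 + 144\right) - 378} = \sqrt{173 - 378} = \sqrt{-205} = i \sqrt{205}$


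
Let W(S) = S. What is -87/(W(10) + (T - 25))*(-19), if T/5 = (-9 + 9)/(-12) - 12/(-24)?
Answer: -3306/25 ≈ -132.24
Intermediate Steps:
T = 5/2 (T = 5*((-9 + 9)/(-12) - 12/(-24)) = 5*(0*(-1/12) - 12*(-1/24)) = 5*(0 + 1/2) = 5*(1/2) = 5/2 ≈ 2.5000)
-87/(W(10) + (T - 25))*(-19) = -87/(10 + (5/2 - 25))*(-19) = -87/(10 - 45/2)*(-19) = -87/(-25/2)*(-19) = -87*(-2/25)*(-19) = (174/25)*(-19) = -3306/25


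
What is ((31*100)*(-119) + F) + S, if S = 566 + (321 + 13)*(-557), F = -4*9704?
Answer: -593188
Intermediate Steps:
F = -38816
S = -185472 (S = 566 + 334*(-557) = 566 - 186038 = -185472)
((31*100)*(-119) + F) + S = ((31*100)*(-119) - 38816) - 185472 = (3100*(-119) - 38816) - 185472 = (-368900 - 38816) - 185472 = -407716 - 185472 = -593188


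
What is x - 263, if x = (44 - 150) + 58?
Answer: -311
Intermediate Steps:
x = -48 (x = -106 + 58 = -48)
x - 263 = -48 - 263 = -311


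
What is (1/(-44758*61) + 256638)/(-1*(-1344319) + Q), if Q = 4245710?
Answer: 700682819843/15262109596902 ≈ 0.045910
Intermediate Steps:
(1/(-44758*61) + 256638)/(-1*(-1344319) + Q) = (1/(-44758*61) + 256638)/(-1*(-1344319) + 4245710) = (1/(-2730238) + 256638)/(1344319 + 4245710) = (-1/2730238 + 256638)/5590029 = (700682819843/2730238)*(1/5590029) = 700682819843/15262109596902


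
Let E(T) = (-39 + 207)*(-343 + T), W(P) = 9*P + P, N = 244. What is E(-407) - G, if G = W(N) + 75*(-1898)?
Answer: 13910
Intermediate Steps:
W(P) = 10*P
E(T) = -57624 + 168*T (E(T) = 168*(-343 + T) = -57624 + 168*T)
G = -139910 (G = 10*244 + 75*(-1898) = 2440 - 142350 = -139910)
E(-407) - G = (-57624 + 168*(-407)) - 1*(-139910) = (-57624 - 68376) + 139910 = -126000 + 139910 = 13910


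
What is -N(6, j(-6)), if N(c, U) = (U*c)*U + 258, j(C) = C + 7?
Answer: -264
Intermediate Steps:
j(C) = 7 + C
N(c, U) = 258 + c*U² (N(c, U) = c*U² + 258 = 258 + c*U²)
-N(6, j(-6)) = -(258 + 6*(7 - 6)²) = -(258 + 6*1²) = -(258 + 6*1) = -(258 + 6) = -1*264 = -264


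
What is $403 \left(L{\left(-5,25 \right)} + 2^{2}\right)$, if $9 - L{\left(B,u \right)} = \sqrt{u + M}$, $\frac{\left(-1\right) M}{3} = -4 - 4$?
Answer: $2418$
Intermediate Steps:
$M = 24$ ($M = - 3 \left(-4 - 4\right) = \left(-3\right) \left(-8\right) = 24$)
$L{\left(B,u \right)} = 9 - \sqrt{24 + u}$ ($L{\left(B,u \right)} = 9 - \sqrt{u + 24} = 9 - \sqrt{24 + u}$)
$403 \left(L{\left(-5,25 \right)} + 2^{2}\right) = 403 \left(\left(9 - \sqrt{24 + 25}\right) + 2^{2}\right) = 403 \left(\left(9 - \sqrt{49}\right) + 4\right) = 403 \left(\left(9 - 7\right) + 4\right) = 403 \left(2 + 4\right) = 403 \cdot 6 = 2418$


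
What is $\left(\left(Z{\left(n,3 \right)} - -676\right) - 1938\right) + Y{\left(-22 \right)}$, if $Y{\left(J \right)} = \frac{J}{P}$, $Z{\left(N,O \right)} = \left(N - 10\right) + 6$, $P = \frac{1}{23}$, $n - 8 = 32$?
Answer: $-1732$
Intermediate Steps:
$n = 40$ ($n = 8 + 32 = 40$)
$P = \frac{1}{23} \approx 0.043478$
$Z{\left(N,O \right)} = -4 + N$ ($Z{\left(N,O \right)} = \left(-10 + N\right) + 6 = -4 + N$)
$Y{\left(J \right)} = 23 J$ ($Y{\left(J \right)} = J \frac{1}{\frac{1}{23}} = J 23 = 23 J$)
$\left(\left(Z{\left(n,3 \right)} - -676\right) - 1938\right) + Y{\left(-22 \right)} = \left(\left(\left(-4 + 40\right) - -676\right) - 1938\right) + 23 \left(-22\right) = \left(\left(36 + 676\right) - 1938\right) - 506 = \left(712 - 1938\right) - 506 = -1226 - 506 = -1732$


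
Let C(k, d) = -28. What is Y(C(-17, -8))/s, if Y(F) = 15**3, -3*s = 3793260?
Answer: -675/252884 ≈ -0.0026692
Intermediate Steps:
s = -1264420 (s = -1/3*3793260 = -1264420)
Y(F) = 3375
Y(C(-17, -8))/s = 3375/(-1264420) = 3375*(-1/1264420) = -675/252884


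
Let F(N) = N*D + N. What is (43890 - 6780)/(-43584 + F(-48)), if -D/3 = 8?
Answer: -1237/1416 ≈ -0.87359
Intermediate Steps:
D = -24 (D = -3*8 = -24)
F(N) = -23*N (F(N) = N*(-24) + N = -24*N + N = -23*N)
(43890 - 6780)/(-43584 + F(-48)) = (43890 - 6780)/(-43584 - 23*(-48)) = 37110/(-43584 + 1104) = 37110/(-42480) = 37110*(-1/42480) = -1237/1416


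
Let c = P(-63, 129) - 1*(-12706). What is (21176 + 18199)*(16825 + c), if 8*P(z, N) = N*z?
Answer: 8982264375/8 ≈ 1.1228e+9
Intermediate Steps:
P(z, N) = N*z/8 (P(z, N) = (N*z)/8 = N*z/8)
c = 93521/8 (c = (⅛)*129*(-63) - 1*(-12706) = -8127/8 + 12706 = 93521/8 ≈ 11690.)
(21176 + 18199)*(16825 + c) = (21176 + 18199)*(16825 + 93521/8) = 39375*(228121/8) = 8982264375/8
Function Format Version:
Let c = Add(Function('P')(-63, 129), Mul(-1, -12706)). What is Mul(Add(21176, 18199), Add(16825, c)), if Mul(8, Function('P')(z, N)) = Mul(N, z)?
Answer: Rational(8982264375, 8) ≈ 1.1228e+9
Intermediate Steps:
Function('P')(z, N) = Mul(Rational(1, 8), N, z) (Function('P')(z, N) = Mul(Rational(1, 8), Mul(N, z)) = Mul(Rational(1, 8), N, z))
c = Rational(93521, 8) (c = Add(Mul(Rational(1, 8), 129, -63), Mul(-1, -12706)) = Add(Rational(-8127, 8), 12706) = Rational(93521, 8) ≈ 11690.)
Mul(Add(21176, 18199), Add(16825, c)) = Mul(Add(21176, 18199), Add(16825, Rational(93521, 8))) = Mul(39375, Rational(228121, 8)) = Rational(8982264375, 8)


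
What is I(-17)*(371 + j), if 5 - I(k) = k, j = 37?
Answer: 8976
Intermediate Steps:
I(k) = 5 - k
I(-17)*(371 + j) = (5 - 1*(-17))*(371 + 37) = (5 + 17)*408 = 22*408 = 8976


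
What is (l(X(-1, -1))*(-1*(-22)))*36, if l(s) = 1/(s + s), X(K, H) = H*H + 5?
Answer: 66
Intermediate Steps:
X(K, H) = 5 + H**2 (X(K, H) = H**2 + 5 = 5 + H**2)
l(s) = 1/(2*s)
(l(X(-1, -1))*(-1*(-22)))*36 = ((1/(2*(5 + (-1)**2)))*(-1*(-22)))*36 = ((1/(2*(5 + 1)))*22)*36 = (((1/2)/6)*22)*36 = (((1/2)*(1/6))*22)*36 = ((1/12)*22)*36 = (11/6)*36 = 66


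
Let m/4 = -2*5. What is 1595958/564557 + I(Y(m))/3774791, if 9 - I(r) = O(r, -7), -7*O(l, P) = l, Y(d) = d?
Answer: 6024409749751/2131084682587 ≈ 2.8269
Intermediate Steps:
m = -40 (m = 4*(-2*5) = 4*(-10) = -40)
O(l, P) = -l/7
I(r) = 9 + r/7 (I(r) = 9 - (-1)*r/7 = 9 + r/7)
1595958/564557 + I(Y(m))/3774791 = 1595958/564557 + (9 + (⅐)*(-40))/3774791 = 1595958*(1/564557) + (9 - 40/7)*(1/3774791) = 227994/80651 + (23/7)*(1/3774791) = 227994/80651 + 23/26423537 = 6024409749751/2131084682587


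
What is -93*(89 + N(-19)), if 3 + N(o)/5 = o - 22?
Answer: 12183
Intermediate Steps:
N(o) = -125 + 5*o (N(o) = -15 + 5*(o - 22) = -15 + 5*(-22 + o) = -15 + (-110 + 5*o) = -125 + 5*o)
-93*(89 + N(-19)) = -93*(89 + (-125 + 5*(-19))) = -93*(89 + (-125 - 95)) = -93*(89 - 220) = -93*(-131) = 12183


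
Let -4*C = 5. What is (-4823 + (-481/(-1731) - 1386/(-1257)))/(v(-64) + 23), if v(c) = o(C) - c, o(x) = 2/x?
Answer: -17485337930/309698403 ≈ -56.459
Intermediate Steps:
C = -5/4 (C = -1/4*5 = -5/4 ≈ -1.2500)
v(c) = -8/5 - c (v(c) = 2/(-5/4) - c = 2*(-4/5) - c = -8/5 - c)
(-4823 + (-481/(-1731) - 1386/(-1257)))/(v(-64) + 23) = (-4823 + (-481/(-1731) - 1386/(-1257)))/((-8/5 - 1*(-64)) + 23) = (-4823 + (-481*(-1/1731) - 1386*(-1/1257)))/((-8/5 + 64) + 23) = (-4823 + (481/1731 + 462/419))/(312/5 + 23) = (-4823 + 1001261/725289)/(427/5) = -3497067586/725289*5/427 = -17485337930/309698403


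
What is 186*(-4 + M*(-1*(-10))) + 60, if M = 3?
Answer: 4896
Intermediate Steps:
186*(-4 + M*(-1*(-10))) + 60 = 186*(-4 + 3*(-1*(-10))) + 60 = 186*(-4 + 3*10) + 60 = 186*(-4 + 30) + 60 = 186*26 + 60 = 4836 + 60 = 4896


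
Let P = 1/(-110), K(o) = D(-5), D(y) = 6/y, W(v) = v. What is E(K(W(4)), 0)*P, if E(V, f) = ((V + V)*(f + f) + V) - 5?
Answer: 31/550 ≈ 0.056364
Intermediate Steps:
K(o) = -6/5 (K(o) = 6/(-5) = 6*(-⅕) = -6/5)
E(V, f) = -5 + V + 4*V*f (E(V, f) = ((2*V)*(2*f) + V) - 5 = (4*V*f + V) - 5 = (V + 4*V*f) - 5 = -5 + V + 4*V*f)
P = -1/110 ≈ -0.0090909
E(K(W(4)), 0)*P = (-5 - 6/5 + 4*(-6/5)*0)*(-1/110) = (-5 - 6/5 + 0)*(-1/110) = -31/5*(-1/110) = 31/550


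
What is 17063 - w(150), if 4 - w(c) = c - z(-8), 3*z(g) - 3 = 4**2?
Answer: 51608/3 ≈ 17203.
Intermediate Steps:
z(g) = 19/3 (z(g) = 1 + (1/3)*4**2 = 1 + (1/3)*16 = 1 + 16/3 = 19/3)
w(c) = 31/3 - c (w(c) = 4 - (c - 1*19/3) = 4 - (c - 19/3) = 4 - (-19/3 + c) = 4 + (19/3 - c) = 31/3 - c)
17063 - w(150) = 17063 - (31/3 - 1*150) = 17063 - (31/3 - 150) = 17063 - 1*(-419/3) = 17063 + 419/3 = 51608/3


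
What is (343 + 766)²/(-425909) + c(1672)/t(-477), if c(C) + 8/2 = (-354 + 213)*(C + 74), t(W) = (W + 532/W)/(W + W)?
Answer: -47715176254069921/97133232449 ≈ -4.9123e+5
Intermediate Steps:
t(W) = (W + 532/W)/(2*W) (t(W) = (W + 532/W)/((2*W)) = (W + 532/W)*(1/(2*W)) = (W + 532/W)/(2*W))
c(C) = -10438 - 141*C (c(C) = -4 + (-354 + 213)*(C + 74) = -4 - 141*(74 + C) = -4 + (-10434 - 141*C) = -10438 - 141*C)
(343 + 766)²/(-425909) + c(1672)/t(-477) = (343 + 766)²/(-425909) + (-10438 - 141*1672)/(½ + 266/(-477)²) = 1109²*(-1/425909) + (-10438 - 235752)/(½ + 266*(1/227529)) = 1229881*(-1/425909) - 246190/(½ + 266/227529) = -1229881/425909 - 246190/228061/455058 = -1229881/425909 - 246190*455058/228061 = -1229881/425909 - 112030729020/228061 = -47715176254069921/97133232449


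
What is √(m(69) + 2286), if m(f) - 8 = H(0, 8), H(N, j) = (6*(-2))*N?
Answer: √2294 ≈ 47.896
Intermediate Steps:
H(N, j) = -12*N
m(f) = 8 (m(f) = 8 - 12*0 = 8 + 0 = 8)
√(m(69) + 2286) = √(8 + 2286) = √2294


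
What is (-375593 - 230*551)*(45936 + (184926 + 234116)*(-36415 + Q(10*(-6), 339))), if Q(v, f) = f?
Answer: 7593774146693688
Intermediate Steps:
(-375593 - 230*551)*(45936 + (184926 + 234116)*(-36415 + Q(10*(-6), 339))) = (-375593 - 230*551)*(45936 + (184926 + 234116)*(-36415 + 339)) = (-375593 - 126730)*(45936 + 419042*(-36076)) = -502323*(45936 - 15117359192) = -502323*(-15117313256) = 7593774146693688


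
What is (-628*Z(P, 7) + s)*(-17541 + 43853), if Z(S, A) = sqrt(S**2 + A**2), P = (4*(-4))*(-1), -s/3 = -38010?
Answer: 3000357360 - 16523936*sqrt(305) ≈ 2.7118e+9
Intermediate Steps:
s = 114030 (s = -3*(-38010) = 114030)
P = 16 (P = -16*(-1) = 16)
Z(S, A) = sqrt(A**2 + S**2)
(-628*Z(P, 7) + s)*(-17541 + 43853) = (-628*sqrt(7**2 + 16**2) + 114030)*(-17541 + 43853) = (-628*sqrt(49 + 256) + 114030)*26312 = (-628*sqrt(305) + 114030)*26312 = (114030 - 628*sqrt(305))*26312 = 3000357360 - 16523936*sqrt(305)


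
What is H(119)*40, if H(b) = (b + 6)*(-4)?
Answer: -20000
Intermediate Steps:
H(b) = -24 - 4*b (H(b) = (6 + b)*(-4) = -24 - 4*b)
H(119)*40 = (-24 - 4*119)*40 = (-24 - 476)*40 = -500*40 = -20000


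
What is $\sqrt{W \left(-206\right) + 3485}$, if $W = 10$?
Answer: $5 \sqrt{57} \approx 37.749$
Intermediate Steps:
$\sqrt{W \left(-206\right) + 3485} = \sqrt{10 \left(-206\right) + 3485} = \sqrt{-2060 + 3485} = \sqrt{1425} = 5 \sqrt{57}$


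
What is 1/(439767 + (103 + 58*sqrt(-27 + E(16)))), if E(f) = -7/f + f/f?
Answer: 1759480/773942823343 - 174*I*sqrt(47)/773942823343 ≈ 2.2734e-6 - 1.5413e-9*I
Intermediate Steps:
E(f) = 1 - 7/f (E(f) = -7/f + 1 = 1 - 7/f)
1/(439767 + (103 + 58*sqrt(-27 + E(16)))) = 1/(439767 + (103 + 58*sqrt(-27 + (-7 + 16)/16))) = 1/(439767 + (103 + 58*sqrt(-27 + (1/16)*9))) = 1/(439767 + (103 + 58*sqrt(-27 + 9/16))) = 1/(439767 + (103 + 58*sqrt(-423/16))) = 1/(439767 + (103 + 58*(3*I*sqrt(47)/4))) = 1/(439767 + (103 + 87*I*sqrt(47)/2)) = 1/(439870 + 87*I*sqrt(47)/2)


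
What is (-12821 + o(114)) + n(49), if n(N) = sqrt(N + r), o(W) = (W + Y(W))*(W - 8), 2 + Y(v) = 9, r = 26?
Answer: 5 + 5*sqrt(3) ≈ 13.660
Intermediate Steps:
Y(v) = 7 (Y(v) = -2 + 9 = 7)
o(W) = (-8 + W)*(7 + W) (o(W) = (W + 7)*(W - 8) = (7 + W)*(-8 + W) = (-8 + W)*(7 + W))
n(N) = sqrt(26 + N) (n(N) = sqrt(N + 26) = sqrt(26 + N))
(-12821 + o(114)) + n(49) = (-12821 + (-56 + 114**2 - 1*114)) + sqrt(26 + 49) = (-12821 + (-56 + 12996 - 114)) + sqrt(75) = (-12821 + 12826) + 5*sqrt(3) = 5 + 5*sqrt(3)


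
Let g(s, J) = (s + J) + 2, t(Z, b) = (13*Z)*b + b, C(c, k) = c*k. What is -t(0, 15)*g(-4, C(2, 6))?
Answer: -150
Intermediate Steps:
t(Z, b) = b + 13*Z*b (t(Z, b) = 13*Z*b + b = b + 13*Z*b)
g(s, J) = 2 + J + s (g(s, J) = (J + s) + 2 = 2 + J + s)
-t(0, 15)*g(-4, C(2, 6)) = -15*(1 + 13*0)*(2 + 2*6 - 4) = -15*(1 + 0)*(2 + 12 - 4) = -15*1*10 = -15*10 = -1*150 = -150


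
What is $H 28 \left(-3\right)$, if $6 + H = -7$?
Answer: $1092$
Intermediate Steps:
$H = -13$ ($H = -6 - 7 = -13$)
$H 28 \left(-3\right) = \left(-13\right) 28 \left(-3\right) = \left(-364\right) \left(-3\right) = 1092$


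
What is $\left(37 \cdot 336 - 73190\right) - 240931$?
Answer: $-301689$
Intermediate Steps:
$\left(37 \cdot 336 - 73190\right) - 240931 = \left(12432 - 73190\right) - 240931 = -60758 - 240931 = -301689$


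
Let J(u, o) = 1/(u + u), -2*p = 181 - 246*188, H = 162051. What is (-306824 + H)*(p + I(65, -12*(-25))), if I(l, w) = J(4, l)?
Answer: -26677175937/8 ≈ -3.3346e+9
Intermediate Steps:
p = 46067/2 (p = -(181 - 246*188)/2 = -(181 - 46248)/2 = -½*(-46067) = 46067/2 ≈ 23034.)
J(u, o) = 1/(2*u)
I(l, w) = ⅛ (I(l, w) = (½)/4 = (½)*(¼) = ⅛)
(-306824 + H)*(p + I(65, -12*(-25))) = (-306824 + 162051)*(46067/2 + ⅛) = -144773*184269/8 = -26677175937/8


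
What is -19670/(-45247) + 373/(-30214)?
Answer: 577432249/1367092858 ≈ 0.42238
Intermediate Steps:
-19670/(-45247) + 373/(-30214) = -19670*(-1/45247) + 373*(-1/30214) = 19670/45247 - 373/30214 = 577432249/1367092858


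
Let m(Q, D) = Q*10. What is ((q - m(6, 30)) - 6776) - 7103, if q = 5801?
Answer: -8138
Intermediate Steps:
m(Q, D) = 10*Q
((q - m(6, 30)) - 6776) - 7103 = ((5801 - 10*6) - 6776) - 7103 = ((5801 - 1*60) - 6776) - 7103 = ((5801 - 60) - 6776) - 7103 = (5741 - 6776) - 7103 = -1035 - 7103 = -8138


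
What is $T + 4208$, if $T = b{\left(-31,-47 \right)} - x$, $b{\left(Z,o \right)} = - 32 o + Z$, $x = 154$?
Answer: $5527$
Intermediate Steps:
$b{\left(Z,o \right)} = Z - 32 o$
$T = 1319$ ($T = \left(-31 - -1504\right) - 154 = \left(-31 + 1504\right) - 154 = 1473 - 154 = 1319$)
$T + 4208 = 1319 + 4208 = 5527$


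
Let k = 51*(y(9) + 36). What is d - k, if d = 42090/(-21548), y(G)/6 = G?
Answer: -49473705/10774 ≈ -4592.0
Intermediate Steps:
y(G) = 6*G
d = -21045/10774 (d = 42090*(-1/21548) = -21045/10774 ≈ -1.9533)
k = 4590 (k = 51*(6*9 + 36) = 51*(54 + 36) = 51*90 = 4590)
d - k = -21045/10774 - 1*4590 = -21045/10774 - 4590 = -49473705/10774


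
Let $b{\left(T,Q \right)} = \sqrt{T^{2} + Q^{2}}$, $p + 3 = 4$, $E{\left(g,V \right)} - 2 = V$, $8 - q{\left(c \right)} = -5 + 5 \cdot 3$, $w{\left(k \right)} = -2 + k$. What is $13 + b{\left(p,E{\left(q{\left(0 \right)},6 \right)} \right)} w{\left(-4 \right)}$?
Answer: $13 - 6 \sqrt{65} \approx -35.374$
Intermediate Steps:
$q{\left(c \right)} = -2$ ($q{\left(c \right)} = 8 - \left(-5 + 5 \cdot 3\right) = 8 - \left(-5 + 15\right) = 8 - 10 = -2$)
$E{\left(g,V \right)} = 2 + V$
$p = 1$ ($p = -3 + 4 = 1$)
$b{\left(T,Q \right)} = \sqrt{Q^{2} + T^{2}}$
$13 + b{\left(p,E{\left(q{\left(0 \right)},6 \right)} \right)} w{\left(-4 \right)} = 13 + \sqrt{\left(2 + 6\right)^{2} + 1^{2}} \left(-2 - 4\right) = 13 + \sqrt{8^{2} + 1} \left(-6\right) = 13 + \sqrt{64 + 1} \left(-6\right) = 13 + \sqrt{65} \left(-6\right) = 13 - 6 \sqrt{65}$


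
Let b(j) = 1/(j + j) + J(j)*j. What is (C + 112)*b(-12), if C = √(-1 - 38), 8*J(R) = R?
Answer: 6034/3 + 431*I*√39/24 ≈ 2011.3 + 112.15*I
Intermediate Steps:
J(R) = R/8
b(j) = 1/(2*j) + j²/8 (b(j) = 1/(j + j) + (j/8)*j = 1/(2*j) + j²/8)
C = I*√39 (C = √(-39) = I*√39 ≈ 6.245*I)
(C + 112)*b(-12) = (I*√39 + 112)*((⅛)*(4 + (-12)³)/(-12)) = (112 + I*√39)*((⅛)*(-1/12)*(4 - 1728)) = (112 + I*√39)*((⅛)*(-1/12)*(-1724)) = (112 + I*√39)*(431/24) = 6034/3 + 431*I*√39/24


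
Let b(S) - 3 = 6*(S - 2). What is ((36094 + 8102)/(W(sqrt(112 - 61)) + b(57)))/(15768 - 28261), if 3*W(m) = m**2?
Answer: -22098/2186275 ≈ -0.010108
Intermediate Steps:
b(S) = -9 + 6*S (b(S) = 3 + 6*(S - 2) = 3 + 6*(-2 + S) = 3 + (-12 + 6*S) = -9 + 6*S)
W(m) = m**2/3
((36094 + 8102)/(W(sqrt(112 - 61)) + b(57)))/(15768 - 28261) = ((36094 + 8102)/((sqrt(112 - 61))**2/3 + (-9 + 6*57)))/(15768 - 28261) = (44196/((sqrt(51))**2/3 + (-9 + 342)))/(-12493) = (44196/((1/3)*51 + 333))*(-1/12493) = (44196/(17 + 333))*(-1/12493) = (44196/350)*(-1/12493) = (44196*(1/350))*(-1/12493) = (22098/175)*(-1/12493) = -22098/2186275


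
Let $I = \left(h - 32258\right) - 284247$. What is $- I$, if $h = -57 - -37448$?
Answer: $279114$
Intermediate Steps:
$h = 37391$ ($h = -57 + 37448 = 37391$)
$I = -279114$ ($I = \left(37391 - 32258\right) - 284247 = 5133 - 284247 = -279114$)
$- I = \left(-1\right) \left(-279114\right) = 279114$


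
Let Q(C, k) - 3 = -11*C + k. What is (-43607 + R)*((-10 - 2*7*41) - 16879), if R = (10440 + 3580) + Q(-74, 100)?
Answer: 500664210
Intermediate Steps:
Q(C, k) = 3 + k - 11*C (Q(C, k) = 3 + (-11*C + k) = 3 + (k - 11*C) = 3 + k - 11*C)
R = 14937 (R = (10440 + 3580) + (3 + 100 - 11*(-74)) = 14020 + (3 + 100 + 814) = 14020 + 917 = 14937)
(-43607 + R)*((-10 - 2*7*41) - 16879) = (-43607 + 14937)*((-10 - 2*7*41) - 16879) = -28670*((-10 - 14*41) - 16879) = -28670*((-10 - 574) - 16879) = -28670*(-584 - 16879) = -28670*(-17463) = 500664210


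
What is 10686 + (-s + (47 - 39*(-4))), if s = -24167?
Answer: 35056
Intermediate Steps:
10686 + (-s + (47 - 39*(-4))) = 10686 + (-1*(-24167) + (47 - 39*(-4))) = 10686 + (24167 + (47 + 156)) = 10686 + (24167 + 203) = 10686 + 24370 = 35056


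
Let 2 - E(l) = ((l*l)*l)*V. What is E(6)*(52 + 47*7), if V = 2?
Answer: -163830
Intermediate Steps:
E(l) = 2 - 2*l**3 (E(l) = 2 - (l*l)*l*2 = 2 - l**2*l*2 = 2 - l**3*2 = 2 - 2*l**3)
E(6)*(52 + 47*7) = (2 - 2*6**3)*(52 + 47*7) = (2 - 2*216)*(52 + 329) = (2 - 432)*381 = -430*381 = -163830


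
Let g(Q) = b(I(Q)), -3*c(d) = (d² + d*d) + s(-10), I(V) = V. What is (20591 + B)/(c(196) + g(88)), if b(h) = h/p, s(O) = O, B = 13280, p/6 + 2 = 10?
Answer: -67742/51211 ≈ -1.3228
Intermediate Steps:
p = 48 (p = -12 + 6*10 = -12 + 60 = 48)
c(d) = 10/3 - 2*d²/3 (c(d) = -((d² + d*d) - 10)/3 = -((d² + d²) - 10)/3 = -(2*d² - 10)/3 = -(-10 + 2*d²)/3 = 10/3 - 2*d²/3)
b(h) = h/48
g(Q) = Q/48
(20591 + B)/(c(196) + g(88)) = (20591 + 13280)/((10/3 - ⅔*196²) + (1/48)*88) = 33871/((10/3 - ⅔*38416) + 11/6) = 33871/((10/3 - 76832/3) + 11/6) = 33871/(-76822/3 + 11/6) = 33871/(-51211/2) = 33871*(-2/51211) = -67742/51211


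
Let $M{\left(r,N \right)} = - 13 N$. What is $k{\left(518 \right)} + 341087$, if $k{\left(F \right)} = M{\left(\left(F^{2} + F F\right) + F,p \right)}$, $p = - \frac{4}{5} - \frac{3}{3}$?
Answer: $\frac{1705552}{5} \approx 3.4111 \cdot 10^{5}$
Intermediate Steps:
$p = - \frac{9}{5}$ ($p = \left(-4\right) \frac{1}{5} - 1 = - \frac{4}{5} - 1 = - \frac{9}{5} \approx -1.8$)
$k{\left(F \right)} = \frac{117}{5}$ ($k{\left(F \right)} = \left(-13\right) \left(- \frac{9}{5}\right) = \frac{117}{5}$)
$k{\left(518 \right)} + 341087 = \frac{117}{5} + 341087 = \frac{1705552}{5}$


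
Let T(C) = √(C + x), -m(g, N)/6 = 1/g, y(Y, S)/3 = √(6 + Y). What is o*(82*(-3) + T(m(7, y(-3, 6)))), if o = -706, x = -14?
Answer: 173676 - 1412*I*√182/7 ≈ 1.7368e+5 - 2721.3*I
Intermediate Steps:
y(Y, S) = 3*√(6 + Y)
m(g, N) = -6/g
T(C) = √(-14 + C) (T(C) = √(C - 14) = √(-14 + C))
o*(82*(-3) + T(m(7, y(-3, 6)))) = -706*(82*(-3) + √(-14 - 6/7)) = -706*(-246 + √(-14 - 6*⅐)) = -706*(-246 + √(-14 - 6/7)) = -706*(-246 + √(-104/7)) = -706*(-246 + 2*I*√182/7) = 173676 - 1412*I*√182/7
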